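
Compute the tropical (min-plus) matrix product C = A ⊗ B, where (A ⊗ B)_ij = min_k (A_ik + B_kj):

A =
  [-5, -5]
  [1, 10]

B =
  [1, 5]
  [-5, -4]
A ⊗ B =
  [-10, -9]
  [2, 6]

Apply the min-plus product entry-by-entry:
  C[0][0] = min over k of (A[0][0] + B[0][0] = -5 + 1 = -4, A[0][1] + B[1][0] = -5 + -5 = -10) = -10 (attained at k = 1)
  C[0][1] = min over k of (A[0][0] + B[0][1] = -5 + 5 = 0, A[0][1] + B[1][1] = -5 + -4 = -9) = -9 (attained at k = 1)
  C[1][0] = min over k of (A[1][0] + B[0][0] = 1 + 1 = 2, A[1][1] + B[1][0] = 10 + -5 = 5) = 2 (attained at k = 0)
  C[1][1] = min over k of (A[1][0] + B[0][1] = 1 + 5 = 6, A[1][1] + B[1][1] = 10 + -4 = 6) = 6 (attained at k = 0)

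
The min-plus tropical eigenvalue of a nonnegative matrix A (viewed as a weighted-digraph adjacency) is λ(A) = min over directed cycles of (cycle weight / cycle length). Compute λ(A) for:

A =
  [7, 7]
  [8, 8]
λ(A) = 7

Enumerate directed cycles and compute their means (weight / length). Sample:
  cycle 0 → 0: weight = 7, length = 1, mean = 7/1 ≈ 7.000
  cycle 1 → 1: weight = 8, length = 1, mean = 8/1 ≈ 8.000
  cycle 0 → 1 → 0: weight = 15, length = 2, mean = 15/2 ≈ 7.500
  cycle 1 → 0 → 1: weight = 15, length = 2, mean = 15/2 ≈ 7.500
Minimum mean = 7.000, attained e.g. along the cycle 0 → 0 with weight 7 and length 1. So λ(A) = 7/1 = 7.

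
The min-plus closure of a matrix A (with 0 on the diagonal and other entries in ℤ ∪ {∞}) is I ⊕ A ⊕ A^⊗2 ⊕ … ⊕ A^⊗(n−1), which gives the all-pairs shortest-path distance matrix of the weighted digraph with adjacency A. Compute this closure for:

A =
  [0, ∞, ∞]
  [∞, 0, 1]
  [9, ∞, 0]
Closure =
  [0, ∞, ∞]
  [10, 0, 1]
  [9, ∞, 0]

This is the Floyd-Warshall all-pairs shortest-path computation. For each intermediate vertex k = 0, 1, …, 2, update dist[i][j] ← min(dist[i][j], dist[i][k] + dist[k][j]). The final matrix gives, for each (i, j), the minimum total weight of any directed path from i to j (possibly empty when i = j).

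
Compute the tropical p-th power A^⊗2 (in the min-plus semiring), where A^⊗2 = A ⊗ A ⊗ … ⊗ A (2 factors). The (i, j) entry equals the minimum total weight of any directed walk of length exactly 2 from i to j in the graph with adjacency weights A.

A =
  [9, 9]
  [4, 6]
A^⊗2 =
  [13, 15]
  [10, 12]

Each entry (A^⊗2)_ij equals the minimum over all length-2 walks i = v_0 → v_1 → … → v_2 = j of Σ_t A[v_t][v_{t+1}]. For example, for (i, j) = (0, 1) we minimise over 2 possible intermediate vertex sequences; the minimum is 15, attained along the walk 0 → 1 → 1.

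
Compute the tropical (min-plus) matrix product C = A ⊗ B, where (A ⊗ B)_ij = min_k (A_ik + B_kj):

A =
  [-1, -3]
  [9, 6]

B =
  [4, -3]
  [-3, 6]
A ⊗ B =
  [-6, -4]
  [3, 6]

Apply the min-plus product entry-by-entry:
  C[0][0] = min over k of (A[0][0] + B[0][0] = -1 + 4 = 3, A[0][1] + B[1][0] = -3 + -3 = -6) = -6 (attained at k = 1)
  C[0][1] = min over k of (A[0][0] + B[0][1] = -1 + -3 = -4, A[0][1] + B[1][1] = -3 + 6 = 3) = -4 (attained at k = 0)
  C[1][0] = min over k of (A[1][0] + B[0][0] = 9 + 4 = 13, A[1][1] + B[1][0] = 6 + -3 = 3) = 3 (attained at k = 1)
  C[1][1] = min over k of (A[1][0] + B[0][1] = 9 + -3 = 6, A[1][1] + B[1][1] = 6 + 6 = 12) = 6 (attained at k = 0)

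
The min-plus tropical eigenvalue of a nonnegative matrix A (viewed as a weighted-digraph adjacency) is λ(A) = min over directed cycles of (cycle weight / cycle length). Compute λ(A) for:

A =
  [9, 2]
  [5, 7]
λ(A) = 7/2

Enumerate directed cycles and compute their means (weight / length). Sample:
  cycle 0 → 0: weight = 9, length = 1, mean = 9/1 ≈ 9.000
  cycle 1 → 1: weight = 7, length = 1, mean = 7/1 ≈ 7.000
  cycle 0 → 1 → 0: weight = 7, length = 2, mean = 7/2 ≈ 3.500
  cycle 1 → 0 → 1: weight = 7, length = 2, mean = 7/2 ≈ 3.500
Minimum mean = 3.500, attained e.g. along the cycle 0 → 1 → 0 with weight 7 and length 2. So λ(A) = 7/2 = 7/2.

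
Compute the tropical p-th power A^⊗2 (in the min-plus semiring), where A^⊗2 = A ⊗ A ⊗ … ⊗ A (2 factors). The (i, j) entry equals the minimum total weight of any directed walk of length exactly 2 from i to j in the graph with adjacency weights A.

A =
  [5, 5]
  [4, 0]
A^⊗2 =
  [9, 5]
  [4, 0]

Each entry (A^⊗2)_ij equals the minimum over all length-2 walks i = v_0 → v_1 → … → v_2 = j of Σ_t A[v_t][v_{t+1}]. For example, for (i, j) = (0, 1) we minimise over 2 possible intermediate vertex sequences; the minimum is 5, attained along the walk 0 → 1 → 1.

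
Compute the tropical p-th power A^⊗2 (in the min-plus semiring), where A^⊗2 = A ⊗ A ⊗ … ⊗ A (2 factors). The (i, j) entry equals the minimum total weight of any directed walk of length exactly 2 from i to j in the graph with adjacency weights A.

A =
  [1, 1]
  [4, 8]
A^⊗2 =
  [2, 2]
  [5, 5]

Each entry (A^⊗2)_ij equals the minimum over all length-2 walks i = v_0 → v_1 → … → v_2 = j of Σ_t A[v_t][v_{t+1}]. For example, for (i, j) = (0, 1) we minimise over 2 possible intermediate vertex sequences; the minimum is 2, attained along the walk 0 → 0 → 1.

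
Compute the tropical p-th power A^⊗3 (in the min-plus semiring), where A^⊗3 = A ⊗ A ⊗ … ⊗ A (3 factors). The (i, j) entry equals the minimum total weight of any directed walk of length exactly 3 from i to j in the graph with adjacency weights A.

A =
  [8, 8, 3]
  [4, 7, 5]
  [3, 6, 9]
A^⊗3 =
  [13, 14, 9]
  [10, 13, 11]
  [9, 12, 13]

Each entry (A^⊗3)_ij equals the minimum over all length-3 walks i = v_0 → v_1 → … → v_3 = j of Σ_t A[v_t][v_{t+1}]. For example, for (i, j) = (0, 2) we minimise over 9 possible intermediate vertex sequences; the minimum is 9, attained along the walk 0 → 2 → 0 → 2.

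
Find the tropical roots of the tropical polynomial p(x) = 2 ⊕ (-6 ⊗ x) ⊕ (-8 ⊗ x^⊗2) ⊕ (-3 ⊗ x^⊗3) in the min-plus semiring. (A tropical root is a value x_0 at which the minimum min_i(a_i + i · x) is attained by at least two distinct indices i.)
Roots: {-5, 2, 8}

Each tropical root is a break point of the lower envelope of the lines y = a_i + i · x (there are 4 lines, with slopes 0, 1, ..., 3). Only the lines that attain the minimum somewhere contribute to roots; other lines are dominated. Here the surviving (envelope) indices are i = 3, i = 2, i = 1, i = 0.
Intersections between consecutive envelope lines give the roots: for adjacent envelope indices i < j the intersection is x = (a_i − a_j) / (j − i). Reading off the sorted break points: {-5, 2, 8}.
Verification: at each break x_0, at least two indices attain the minimum of min_i(a_i + i · x_0).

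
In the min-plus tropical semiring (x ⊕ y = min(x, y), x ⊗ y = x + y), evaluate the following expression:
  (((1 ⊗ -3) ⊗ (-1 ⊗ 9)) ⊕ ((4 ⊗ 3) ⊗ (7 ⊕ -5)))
(((1 ⊗ -3) ⊗ (-1 ⊗ 9)) ⊕ ((4 ⊗ 3) ⊗ (7 ⊕ -5))) = 2

Expand innermost to outermost. Recall ⊕ takes the minimum of its arguments and ⊗ takes their sum. Working out the expression (((1 ⊗ -3) ⊗ (-1 ⊗ 9)) ⊕ ((4 ⊗ 3) ⊗ (7 ⊕ -5))) gives 2.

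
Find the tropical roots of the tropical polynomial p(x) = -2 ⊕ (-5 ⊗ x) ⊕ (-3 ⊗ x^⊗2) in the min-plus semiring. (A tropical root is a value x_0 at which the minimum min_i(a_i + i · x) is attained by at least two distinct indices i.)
Roots: {-2, 3}

Each tropical root is a break point of the lower envelope of the lines y = a_i + i · x (there are 3 lines, with slopes 0, 1, ..., 2). Only the lines that attain the minimum somewhere contribute to roots; other lines are dominated. Here the surviving (envelope) indices are i = 2, i = 1, i = 0.
Intersections between consecutive envelope lines give the roots: for adjacent envelope indices i < j the intersection is x = (a_i − a_j) / (j − i). Reading off the sorted break points: {-2, 3}.
Verification: at each break x_0, at least two indices attain the minimum of min_i(a_i + i · x_0).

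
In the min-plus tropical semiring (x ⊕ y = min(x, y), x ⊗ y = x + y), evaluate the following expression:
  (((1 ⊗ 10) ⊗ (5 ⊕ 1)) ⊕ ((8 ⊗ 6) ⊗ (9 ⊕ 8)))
(((1 ⊗ 10) ⊗ (5 ⊕ 1)) ⊕ ((8 ⊗ 6) ⊗ (9 ⊕ 8))) = 12

Expand innermost to outermost. Recall ⊕ takes the minimum of its arguments and ⊗ takes their sum. Working out the expression (((1 ⊗ 10) ⊗ (5 ⊕ 1)) ⊕ ((8 ⊗ 6) ⊗ (9 ⊕ 8))) gives 12.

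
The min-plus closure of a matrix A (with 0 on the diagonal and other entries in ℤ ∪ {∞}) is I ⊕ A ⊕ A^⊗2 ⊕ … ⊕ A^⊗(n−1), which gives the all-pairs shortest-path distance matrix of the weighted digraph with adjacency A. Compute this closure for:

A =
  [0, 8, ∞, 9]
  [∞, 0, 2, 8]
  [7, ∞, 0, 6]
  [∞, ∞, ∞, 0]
Closure =
  [0, 8, 10, 9]
  [9, 0, 2, 8]
  [7, 15, 0, 6]
  [∞, ∞, ∞, 0]

This is the Floyd-Warshall all-pairs shortest-path computation. For each intermediate vertex k = 0, 1, …, 3, update dist[i][j] ← min(dist[i][j], dist[i][k] + dist[k][j]). The final matrix gives, for each (i, j), the minimum total weight of any directed path from i to j (possibly empty when i = j).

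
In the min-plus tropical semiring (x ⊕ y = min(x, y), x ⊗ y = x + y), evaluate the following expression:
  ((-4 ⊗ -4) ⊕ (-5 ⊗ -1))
((-4 ⊗ -4) ⊕ (-5 ⊗ -1)) = -8

Expand innermost to outermost. Recall ⊕ takes the minimum of its arguments and ⊗ takes their sum. Working out the expression ((-4 ⊗ -4) ⊕ (-5 ⊗ -1)) gives -8.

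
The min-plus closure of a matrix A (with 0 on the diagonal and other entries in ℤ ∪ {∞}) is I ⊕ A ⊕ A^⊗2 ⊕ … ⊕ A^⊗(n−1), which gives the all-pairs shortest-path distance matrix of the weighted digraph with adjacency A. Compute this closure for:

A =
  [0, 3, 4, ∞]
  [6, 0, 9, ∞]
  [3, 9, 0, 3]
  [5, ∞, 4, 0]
Closure =
  [0, 3, 4, 7]
  [6, 0, 9, 12]
  [3, 6, 0, 3]
  [5, 8, 4, 0]

This is the Floyd-Warshall all-pairs shortest-path computation. For each intermediate vertex k = 0, 1, …, 3, update dist[i][j] ← min(dist[i][j], dist[i][k] + dist[k][j]). The final matrix gives, for each (i, j), the minimum total weight of any directed path from i to j (possibly empty when i = j).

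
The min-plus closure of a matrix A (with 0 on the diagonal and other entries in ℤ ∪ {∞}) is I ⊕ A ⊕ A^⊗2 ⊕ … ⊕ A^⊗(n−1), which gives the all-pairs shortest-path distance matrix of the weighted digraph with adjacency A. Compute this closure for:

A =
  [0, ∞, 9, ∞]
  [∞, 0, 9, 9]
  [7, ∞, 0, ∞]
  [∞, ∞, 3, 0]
Closure =
  [0, ∞, 9, ∞]
  [16, 0, 9, 9]
  [7, ∞, 0, ∞]
  [10, ∞, 3, 0]

This is the Floyd-Warshall all-pairs shortest-path computation. For each intermediate vertex k = 0, 1, …, 3, update dist[i][j] ← min(dist[i][j], dist[i][k] + dist[k][j]). The final matrix gives, for each (i, j), the minimum total weight of any directed path from i to j (possibly empty when i = j).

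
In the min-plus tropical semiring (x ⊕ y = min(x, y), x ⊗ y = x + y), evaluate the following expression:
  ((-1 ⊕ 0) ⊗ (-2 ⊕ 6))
((-1 ⊕ 0) ⊗ (-2 ⊕ 6)) = -3

Expand innermost to outermost. Recall ⊕ takes the minimum of its arguments and ⊗ takes their sum. Working out the expression ((-1 ⊕ 0) ⊗ (-2 ⊕ 6)) gives -3.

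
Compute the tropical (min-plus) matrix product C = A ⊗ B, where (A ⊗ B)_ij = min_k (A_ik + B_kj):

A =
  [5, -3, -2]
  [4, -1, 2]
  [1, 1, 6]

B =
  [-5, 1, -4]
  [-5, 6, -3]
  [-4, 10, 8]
A ⊗ B =
  [-8, 3, -6]
  [-6, 5, -4]
  [-4, 2, -3]

Apply the min-plus product entry-by-entry:
  C[0][0] = min over k of (A[0][0] + B[0][0] = 5 + -5 = 0, A[0][1] + B[1][0] = -3 + -5 = -8, A[0][2] + B[2][0] = -2 + -4 = -6) = -8 (attained at k = 1)
  C[0][1] = min over k of (A[0][0] + B[0][1] = 5 + 1 = 6, A[0][1] + B[1][1] = -3 + 6 = 3, A[0][2] + B[2][1] = -2 + 10 = 8) = 3 (attained at k = 1)
  C[0][2] = min over k of (A[0][0] + B[0][2] = 5 + -4 = 1, A[0][1] + B[1][2] = -3 + -3 = -6, A[0][2] + B[2][2] = -2 + 8 = 6) = -6 (attained at k = 1)
  C[1][0] = min over k of (A[1][0] + B[0][0] = 4 + -5 = -1, A[1][1] + B[1][0] = -1 + -5 = -6, A[1][2] + B[2][0] = 2 + -4 = -2) = -6 (attained at k = 1)
  C[1][1] = min over k of (A[1][0] + B[0][1] = 4 + 1 = 5, A[1][1] + B[1][1] = -1 + 6 = 5, A[1][2] + B[2][1] = 2 + 10 = 12) = 5 (attained at k = 0)
  C[1][2] = min over k of (A[1][0] + B[0][2] = 4 + -4 = 0, A[1][1] + B[1][2] = -1 + -3 = -4, A[1][2] + B[2][2] = 2 + 8 = 10) = -4 (attained at k = 1)
  C[2][0] = min over k of (A[2][0] + B[0][0] = 1 + -5 = -4, A[2][1] + B[1][0] = 1 + -5 = -4, A[2][2] + B[2][0] = 6 + -4 = 2) = -4 (attained at k = 0)
  C[2][1] = min over k of (A[2][0] + B[0][1] = 1 + 1 = 2, A[2][1] + B[1][1] = 1 + 6 = 7, A[2][2] + B[2][1] = 6 + 10 = 16) = 2 (attained at k = 0)
  C[2][2] = min over k of (A[2][0] + B[0][2] = 1 + -4 = -3, A[2][1] + B[1][2] = 1 + -3 = -2, A[2][2] + B[2][2] = 6 + 8 = 14) = -3 (attained at k = 0)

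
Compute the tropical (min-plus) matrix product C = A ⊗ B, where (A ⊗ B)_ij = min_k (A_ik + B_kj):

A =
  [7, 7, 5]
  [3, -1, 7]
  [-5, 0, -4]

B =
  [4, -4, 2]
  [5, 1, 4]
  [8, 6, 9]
A ⊗ B =
  [11, 3, 9]
  [4, -1, 3]
  [-1, -9, -3]

Apply the min-plus product entry-by-entry:
  C[0][0] = min over k of (A[0][0] + B[0][0] = 7 + 4 = 11, A[0][1] + B[1][0] = 7 + 5 = 12, A[0][2] + B[2][0] = 5 + 8 = 13) = 11 (attained at k = 0)
  C[0][1] = min over k of (A[0][0] + B[0][1] = 7 + -4 = 3, A[0][1] + B[1][1] = 7 + 1 = 8, A[0][2] + B[2][1] = 5 + 6 = 11) = 3 (attained at k = 0)
  C[0][2] = min over k of (A[0][0] + B[0][2] = 7 + 2 = 9, A[0][1] + B[1][2] = 7 + 4 = 11, A[0][2] + B[2][2] = 5 + 9 = 14) = 9 (attained at k = 0)
  C[1][0] = min over k of (A[1][0] + B[0][0] = 3 + 4 = 7, A[1][1] + B[1][0] = -1 + 5 = 4, A[1][2] + B[2][0] = 7 + 8 = 15) = 4 (attained at k = 1)
  C[1][1] = min over k of (A[1][0] + B[0][1] = 3 + -4 = -1, A[1][1] + B[1][1] = -1 + 1 = 0, A[1][2] + B[2][1] = 7 + 6 = 13) = -1 (attained at k = 0)
  C[1][2] = min over k of (A[1][0] + B[0][2] = 3 + 2 = 5, A[1][1] + B[1][2] = -1 + 4 = 3, A[1][2] + B[2][2] = 7 + 9 = 16) = 3 (attained at k = 1)
  C[2][0] = min over k of (A[2][0] + B[0][0] = -5 + 4 = -1, A[2][1] + B[1][0] = 0 + 5 = 5, A[2][2] + B[2][0] = -4 + 8 = 4) = -1 (attained at k = 0)
  C[2][1] = min over k of (A[2][0] + B[0][1] = -5 + -4 = -9, A[2][1] + B[1][1] = 0 + 1 = 1, A[2][2] + B[2][1] = -4 + 6 = 2) = -9 (attained at k = 0)
  C[2][2] = min over k of (A[2][0] + B[0][2] = -5 + 2 = -3, A[2][1] + B[1][2] = 0 + 4 = 4, A[2][2] + B[2][2] = -4 + 9 = 5) = -3 (attained at k = 0)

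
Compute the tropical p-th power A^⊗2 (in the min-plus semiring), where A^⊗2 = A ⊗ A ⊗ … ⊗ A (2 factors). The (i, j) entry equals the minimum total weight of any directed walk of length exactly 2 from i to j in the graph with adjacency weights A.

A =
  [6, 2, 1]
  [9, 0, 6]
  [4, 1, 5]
A^⊗2 =
  [5, 2, 6]
  [9, 0, 6]
  [9, 1, 5]

Each entry (A^⊗2)_ij equals the minimum over all length-2 walks i = v_0 → v_1 → … → v_2 = j of Σ_t A[v_t][v_{t+1}]. For example, for (i, j) = (0, 2) we minimise over 3 possible intermediate vertex sequences; the minimum is 6, attained along the walk 0 → 2 → 2.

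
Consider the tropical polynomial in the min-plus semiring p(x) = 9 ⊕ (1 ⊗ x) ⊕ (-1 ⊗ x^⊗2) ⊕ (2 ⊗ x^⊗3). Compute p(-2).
p(-2) = -5

A tropical monomial a ⊗ x^⊗i evaluates to a + i · x. Evaluating each term at x = -2:
  Term 0 contributes 9 + 0 · -2 = 9
  Term 1 contributes 1 + 1 · -2 = -1
  Term 2 contributes -1 + 2 · -2 = -5
  Term 3 contributes 2 + 3 · -2 = -4
p(-2) = ⊕ of these = min[9, -1, -5, -4] = -5.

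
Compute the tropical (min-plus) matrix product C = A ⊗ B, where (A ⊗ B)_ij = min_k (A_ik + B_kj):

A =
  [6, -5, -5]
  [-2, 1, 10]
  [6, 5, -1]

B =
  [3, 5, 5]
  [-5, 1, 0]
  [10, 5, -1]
A ⊗ B =
  [-10, -4, -6]
  [-4, 2, 1]
  [0, 4, -2]

Apply the min-plus product entry-by-entry:
  C[0][0] = min over k of (A[0][0] + B[0][0] = 6 + 3 = 9, A[0][1] + B[1][0] = -5 + -5 = -10, A[0][2] + B[2][0] = -5 + 10 = 5) = -10 (attained at k = 1)
  C[0][1] = min over k of (A[0][0] + B[0][1] = 6 + 5 = 11, A[0][1] + B[1][1] = -5 + 1 = -4, A[0][2] + B[2][1] = -5 + 5 = 0) = -4 (attained at k = 1)
  C[0][2] = min over k of (A[0][0] + B[0][2] = 6 + 5 = 11, A[0][1] + B[1][2] = -5 + 0 = -5, A[0][2] + B[2][2] = -5 + -1 = -6) = -6 (attained at k = 2)
  C[1][0] = min over k of (A[1][0] + B[0][0] = -2 + 3 = 1, A[1][1] + B[1][0] = 1 + -5 = -4, A[1][2] + B[2][0] = 10 + 10 = 20) = -4 (attained at k = 1)
  C[1][1] = min over k of (A[1][0] + B[0][1] = -2 + 5 = 3, A[1][1] + B[1][1] = 1 + 1 = 2, A[1][2] + B[2][1] = 10 + 5 = 15) = 2 (attained at k = 1)
  C[1][2] = min over k of (A[1][0] + B[0][2] = -2 + 5 = 3, A[1][1] + B[1][2] = 1 + 0 = 1, A[1][2] + B[2][2] = 10 + -1 = 9) = 1 (attained at k = 1)
  C[2][0] = min over k of (A[2][0] + B[0][0] = 6 + 3 = 9, A[2][1] + B[1][0] = 5 + -5 = 0, A[2][2] + B[2][0] = -1 + 10 = 9) = 0 (attained at k = 1)
  C[2][1] = min over k of (A[2][0] + B[0][1] = 6 + 5 = 11, A[2][1] + B[1][1] = 5 + 1 = 6, A[2][2] + B[2][1] = -1 + 5 = 4) = 4 (attained at k = 2)
  C[2][2] = min over k of (A[2][0] + B[0][2] = 6 + 5 = 11, A[2][1] + B[1][2] = 5 + 0 = 5, A[2][2] + B[2][2] = -1 + -1 = -2) = -2 (attained at k = 2)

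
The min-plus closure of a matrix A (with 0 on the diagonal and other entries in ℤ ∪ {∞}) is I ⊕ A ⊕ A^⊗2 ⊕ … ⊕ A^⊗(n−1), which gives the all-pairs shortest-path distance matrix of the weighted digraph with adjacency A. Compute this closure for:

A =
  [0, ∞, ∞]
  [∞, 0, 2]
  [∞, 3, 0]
Closure =
  [0, ∞, ∞]
  [∞, 0, 2]
  [∞, 3, 0]

This is the Floyd-Warshall all-pairs shortest-path computation. For each intermediate vertex k = 0, 1, …, 2, update dist[i][j] ← min(dist[i][j], dist[i][k] + dist[k][j]). The final matrix gives, for each (i, j), the minimum total weight of any directed path from i to j (possibly empty when i = j).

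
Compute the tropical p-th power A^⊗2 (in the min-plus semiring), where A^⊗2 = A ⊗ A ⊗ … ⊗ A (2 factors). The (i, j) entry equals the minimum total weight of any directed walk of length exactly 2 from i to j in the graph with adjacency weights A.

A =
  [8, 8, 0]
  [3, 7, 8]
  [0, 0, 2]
A^⊗2 =
  [0, 0, 2]
  [8, 8, 3]
  [2, 2, 0]

Each entry (A^⊗2)_ij equals the minimum over all length-2 walks i = v_0 → v_1 → … → v_2 = j of Σ_t A[v_t][v_{t+1}]. For example, for (i, j) = (0, 2) we minimise over 3 possible intermediate vertex sequences; the minimum is 2, attained along the walk 0 → 2 → 2.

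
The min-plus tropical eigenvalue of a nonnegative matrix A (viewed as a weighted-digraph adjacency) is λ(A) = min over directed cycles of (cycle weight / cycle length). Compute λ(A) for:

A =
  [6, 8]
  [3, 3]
λ(A) = 3

Enumerate directed cycles and compute their means (weight / length). Sample:
  cycle 0 → 0: weight = 6, length = 1, mean = 6/1 ≈ 6.000
  cycle 1 → 1: weight = 3, length = 1, mean = 3/1 ≈ 3.000
  cycle 0 → 1 → 0: weight = 11, length = 2, mean = 11/2 ≈ 5.500
  cycle 1 → 0 → 1: weight = 11, length = 2, mean = 11/2 ≈ 5.500
Minimum mean = 3.000, attained e.g. along the cycle 1 → 1 with weight 3 and length 1. So λ(A) = 3/1 = 3.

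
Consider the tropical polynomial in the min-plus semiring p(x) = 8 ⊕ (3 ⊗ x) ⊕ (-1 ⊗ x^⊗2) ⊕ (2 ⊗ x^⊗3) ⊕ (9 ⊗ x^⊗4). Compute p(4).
p(4) = 7

A tropical monomial a ⊗ x^⊗i evaluates to a + i · x. Evaluating each term at x = 4:
  Term 0 contributes 8 + 0 · 4 = 8
  Term 1 contributes 3 + 1 · 4 = 7
  Term 2 contributes -1 + 2 · 4 = 7
  Term 3 contributes 2 + 3 · 4 = 14
  Term 4 contributes 9 + 4 · 4 = 25
p(4) = ⊕ of these = min[8, 7, 7, 14, 25] = 7.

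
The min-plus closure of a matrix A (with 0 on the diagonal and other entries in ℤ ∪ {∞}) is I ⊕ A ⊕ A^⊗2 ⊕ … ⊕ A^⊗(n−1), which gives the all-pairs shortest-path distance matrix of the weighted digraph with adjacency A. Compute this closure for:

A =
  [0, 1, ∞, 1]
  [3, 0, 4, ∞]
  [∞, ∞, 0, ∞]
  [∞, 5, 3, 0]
Closure =
  [0, 1, 4, 1]
  [3, 0, 4, 4]
  [∞, ∞, 0, ∞]
  [8, 5, 3, 0]

This is the Floyd-Warshall all-pairs shortest-path computation. For each intermediate vertex k = 0, 1, …, 3, update dist[i][j] ← min(dist[i][j], dist[i][k] + dist[k][j]). The final matrix gives, for each (i, j), the minimum total weight of any directed path from i to j (possibly empty when i = j).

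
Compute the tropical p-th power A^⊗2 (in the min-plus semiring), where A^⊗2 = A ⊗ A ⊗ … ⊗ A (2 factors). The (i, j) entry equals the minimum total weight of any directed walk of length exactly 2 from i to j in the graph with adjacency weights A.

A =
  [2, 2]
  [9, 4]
A^⊗2 =
  [4, 4]
  [11, 8]

Each entry (A^⊗2)_ij equals the minimum over all length-2 walks i = v_0 → v_1 → … → v_2 = j of Σ_t A[v_t][v_{t+1}]. For example, for (i, j) = (0, 1) we minimise over 2 possible intermediate vertex sequences; the minimum is 4, attained along the walk 0 → 0 → 1.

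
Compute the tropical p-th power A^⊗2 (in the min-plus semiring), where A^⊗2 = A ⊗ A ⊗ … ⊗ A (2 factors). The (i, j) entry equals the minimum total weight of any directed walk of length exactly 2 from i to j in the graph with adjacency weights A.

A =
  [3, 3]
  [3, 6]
A^⊗2 =
  [6, 6]
  [6, 6]

Each entry (A^⊗2)_ij equals the minimum over all length-2 walks i = v_0 → v_1 → … → v_2 = j of Σ_t A[v_t][v_{t+1}]. For example, for (i, j) = (0, 1) we minimise over 2 possible intermediate vertex sequences; the minimum is 6, attained along the walk 0 → 0 → 1.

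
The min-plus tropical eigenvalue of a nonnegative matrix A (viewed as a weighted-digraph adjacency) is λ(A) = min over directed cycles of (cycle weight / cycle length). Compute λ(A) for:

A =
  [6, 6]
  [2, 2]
λ(A) = 2

Enumerate directed cycles and compute their means (weight / length). Sample:
  cycle 0 → 0: weight = 6, length = 1, mean = 6/1 ≈ 6.000
  cycle 1 → 1: weight = 2, length = 1, mean = 2/1 ≈ 2.000
  cycle 0 → 1 → 0: weight = 8, length = 2, mean = 8/2 ≈ 4.000
  cycle 1 → 0 → 1: weight = 8, length = 2, mean = 8/2 ≈ 4.000
Minimum mean = 2.000, attained e.g. along the cycle 1 → 1 with weight 2 and length 1. So λ(A) = 2/1 = 2.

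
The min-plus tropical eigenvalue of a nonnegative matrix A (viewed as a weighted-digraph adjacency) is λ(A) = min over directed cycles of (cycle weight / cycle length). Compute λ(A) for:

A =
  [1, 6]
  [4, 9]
λ(A) = 1

Enumerate directed cycles and compute their means (weight / length). Sample:
  cycle 0 → 0: weight = 1, length = 1, mean = 1/1 ≈ 1.000
  cycle 1 → 1: weight = 9, length = 1, mean = 9/1 ≈ 9.000
  cycle 0 → 1 → 0: weight = 10, length = 2, mean = 10/2 ≈ 5.000
  cycle 1 → 0 → 1: weight = 10, length = 2, mean = 10/2 ≈ 5.000
Minimum mean = 1.000, attained e.g. along the cycle 0 → 0 with weight 1 and length 1. So λ(A) = 1/1 = 1.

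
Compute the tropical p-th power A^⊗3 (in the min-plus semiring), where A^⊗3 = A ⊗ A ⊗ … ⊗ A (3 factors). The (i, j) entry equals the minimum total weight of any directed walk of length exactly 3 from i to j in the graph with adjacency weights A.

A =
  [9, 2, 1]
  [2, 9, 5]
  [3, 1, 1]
A^⊗3 =
  [4, 3, 3]
  [6, 4, 4]
  [4, 3, 3]

Each entry (A^⊗3)_ij equals the minimum over all length-3 walks i = v_0 → v_1 → … → v_3 = j of Σ_t A[v_t][v_{t+1}]. For example, for (i, j) = (0, 2) we minimise over 9 possible intermediate vertex sequences; the minimum is 3, attained along the walk 0 → 2 → 2 → 2.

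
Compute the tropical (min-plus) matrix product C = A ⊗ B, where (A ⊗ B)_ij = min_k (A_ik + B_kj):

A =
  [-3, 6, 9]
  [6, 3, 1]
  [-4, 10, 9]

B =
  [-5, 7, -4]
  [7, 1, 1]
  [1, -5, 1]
A ⊗ B =
  [-8, 4, -7]
  [1, -4, 2]
  [-9, 3, -8]

Apply the min-plus product entry-by-entry:
  C[0][0] = min over k of (A[0][0] + B[0][0] = -3 + -5 = -8, A[0][1] + B[1][0] = 6 + 7 = 13, A[0][2] + B[2][0] = 9 + 1 = 10) = -8 (attained at k = 0)
  C[0][1] = min over k of (A[0][0] + B[0][1] = -3 + 7 = 4, A[0][1] + B[1][1] = 6 + 1 = 7, A[0][2] + B[2][1] = 9 + -5 = 4) = 4 (attained at k = 0)
  C[0][2] = min over k of (A[0][0] + B[0][2] = -3 + -4 = -7, A[0][1] + B[1][2] = 6 + 1 = 7, A[0][2] + B[2][2] = 9 + 1 = 10) = -7 (attained at k = 0)
  C[1][0] = min over k of (A[1][0] + B[0][0] = 6 + -5 = 1, A[1][1] + B[1][0] = 3 + 7 = 10, A[1][2] + B[2][0] = 1 + 1 = 2) = 1 (attained at k = 0)
  C[1][1] = min over k of (A[1][0] + B[0][1] = 6 + 7 = 13, A[1][1] + B[1][1] = 3 + 1 = 4, A[1][2] + B[2][1] = 1 + -5 = -4) = -4 (attained at k = 2)
  C[1][2] = min over k of (A[1][0] + B[0][2] = 6 + -4 = 2, A[1][1] + B[1][2] = 3 + 1 = 4, A[1][2] + B[2][2] = 1 + 1 = 2) = 2 (attained at k = 0)
  C[2][0] = min over k of (A[2][0] + B[0][0] = -4 + -5 = -9, A[2][1] + B[1][0] = 10 + 7 = 17, A[2][2] + B[2][0] = 9 + 1 = 10) = -9 (attained at k = 0)
  C[2][1] = min over k of (A[2][0] + B[0][1] = -4 + 7 = 3, A[2][1] + B[1][1] = 10 + 1 = 11, A[2][2] + B[2][1] = 9 + -5 = 4) = 3 (attained at k = 0)
  C[2][2] = min over k of (A[2][0] + B[0][2] = -4 + -4 = -8, A[2][1] + B[1][2] = 10 + 1 = 11, A[2][2] + B[2][2] = 9 + 1 = 10) = -8 (attained at k = 0)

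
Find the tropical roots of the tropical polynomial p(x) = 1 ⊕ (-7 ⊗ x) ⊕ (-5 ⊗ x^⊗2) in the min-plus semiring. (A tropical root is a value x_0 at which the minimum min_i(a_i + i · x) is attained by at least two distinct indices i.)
Roots: {-2, 8}

Each tropical root is a break point of the lower envelope of the lines y = a_i + i · x (there are 3 lines, with slopes 0, 1, ..., 2). Only the lines that attain the minimum somewhere contribute to roots; other lines are dominated. Here the surviving (envelope) indices are i = 2, i = 1, i = 0.
Intersections between consecutive envelope lines give the roots: for adjacent envelope indices i < j the intersection is x = (a_i − a_j) / (j − i). Reading off the sorted break points: {-2, 8}.
Verification: at each break x_0, at least two indices attain the minimum of min_i(a_i + i · x_0).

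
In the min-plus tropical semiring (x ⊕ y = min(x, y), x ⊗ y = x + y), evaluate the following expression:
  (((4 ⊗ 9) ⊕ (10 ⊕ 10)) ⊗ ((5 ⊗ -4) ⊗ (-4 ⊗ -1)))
(((4 ⊗ 9) ⊕ (10 ⊕ 10)) ⊗ ((5 ⊗ -4) ⊗ (-4 ⊗ -1))) = 6

Expand innermost to outermost. Recall ⊕ takes the minimum of its arguments and ⊗ takes their sum. Working out the expression (((4 ⊗ 9) ⊕ (10 ⊕ 10)) ⊗ ((5 ⊗ -4) ⊗ (-4 ⊗ -1))) gives 6.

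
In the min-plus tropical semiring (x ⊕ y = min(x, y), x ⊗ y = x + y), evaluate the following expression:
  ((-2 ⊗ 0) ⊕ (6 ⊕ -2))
((-2 ⊗ 0) ⊕ (6 ⊕ -2)) = -2

Expand innermost to outermost. Recall ⊕ takes the minimum of its arguments and ⊗ takes their sum. Working out the expression ((-2 ⊗ 0) ⊕ (6 ⊕ -2)) gives -2.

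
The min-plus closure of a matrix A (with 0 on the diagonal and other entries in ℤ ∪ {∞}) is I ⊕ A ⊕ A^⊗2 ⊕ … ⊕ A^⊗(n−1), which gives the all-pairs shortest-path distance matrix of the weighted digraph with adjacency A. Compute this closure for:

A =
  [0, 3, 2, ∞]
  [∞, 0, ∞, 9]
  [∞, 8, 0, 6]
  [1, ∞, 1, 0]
Closure =
  [0, 3, 2, 8]
  [10, 0, 10, 9]
  [7, 8, 0, 6]
  [1, 4, 1, 0]

This is the Floyd-Warshall all-pairs shortest-path computation. For each intermediate vertex k = 0, 1, …, 3, update dist[i][j] ← min(dist[i][j], dist[i][k] + dist[k][j]). The final matrix gives, for each (i, j), the minimum total weight of any directed path from i to j (possibly empty when i = j).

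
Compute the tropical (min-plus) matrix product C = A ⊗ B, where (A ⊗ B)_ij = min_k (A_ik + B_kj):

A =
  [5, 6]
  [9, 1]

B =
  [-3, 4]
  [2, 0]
A ⊗ B =
  [2, 6]
  [3, 1]

Apply the min-plus product entry-by-entry:
  C[0][0] = min over k of (A[0][0] + B[0][0] = 5 + -3 = 2, A[0][1] + B[1][0] = 6 + 2 = 8) = 2 (attained at k = 0)
  C[0][1] = min over k of (A[0][0] + B[0][1] = 5 + 4 = 9, A[0][1] + B[1][1] = 6 + 0 = 6) = 6 (attained at k = 1)
  C[1][0] = min over k of (A[1][0] + B[0][0] = 9 + -3 = 6, A[1][1] + B[1][0] = 1 + 2 = 3) = 3 (attained at k = 1)
  C[1][1] = min over k of (A[1][0] + B[0][1] = 9 + 4 = 13, A[1][1] + B[1][1] = 1 + 0 = 1) = 1 (attained at k = 1)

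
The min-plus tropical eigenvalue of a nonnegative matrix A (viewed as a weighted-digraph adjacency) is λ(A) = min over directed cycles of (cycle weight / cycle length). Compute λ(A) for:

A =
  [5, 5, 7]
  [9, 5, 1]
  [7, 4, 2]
λ(A) = 2

Enumerate directed cycles and compute their means (weight / length). Sample:
  cycle 0 → 0: weight = 5, length = 1, mean = 5/1 ≈ 5.000
  cycle 1 → 1: weight = 5, length = 1, mean = 5/1 ≈ 5.000
  cycle 2 → 2: weight = 2, length = 1, mean = 2/1 ≈ 2.000
  cycle 0 → 1 → 0: weight = 14, length = 2, mean = 14/2 ≈ 7.000
  cycle 0 → 2 → 0: weight = 14, length = 2, mean = 14/2 ≈ 7.000
  cycle 1 → 0 → 1: weight = 14, length = 2, mean = 14/2 ≈ 7.000
Minimum mean = 2.000, attained e.g. along the cycle 2 → 2 with weight 2 and length 1. So λ(A) = 2/1 = 2.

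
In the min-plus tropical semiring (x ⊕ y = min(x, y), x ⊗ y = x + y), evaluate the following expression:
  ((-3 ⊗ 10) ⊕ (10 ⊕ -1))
((-3 ⊗ 10) ⊕ (10 ⊕ -1)) = -1

Expand innermost to outermost. Recall ⊕ takes the minimum of its arguments and ⊗ takes their sum. Working out the expression ((-3 ⊗ 10) ⊕ (10 ⊕ -1)) gives -1.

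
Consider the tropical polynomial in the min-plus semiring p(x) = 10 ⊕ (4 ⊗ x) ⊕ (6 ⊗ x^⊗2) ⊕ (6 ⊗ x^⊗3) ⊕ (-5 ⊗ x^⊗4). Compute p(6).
p(6) = 10

A tropical monomial a ⊗ x^⊗i evaluates to a + i · x. Evaluating each term at x = 6:
  Term 0 contributes 10 + 0 · 6 = 10
  Term 1 contributes 4 + 1 · 6 = 10
  Term 2 contributes 6 + 2 · 6 = 18
  Term 3 contributes 6 + 3 · 6 = 24
  Term 4 contributes -5 + 4 · 6 = 19
p(6) = ⊕ of these = min[10, 10, 18, 24, 19] = 10.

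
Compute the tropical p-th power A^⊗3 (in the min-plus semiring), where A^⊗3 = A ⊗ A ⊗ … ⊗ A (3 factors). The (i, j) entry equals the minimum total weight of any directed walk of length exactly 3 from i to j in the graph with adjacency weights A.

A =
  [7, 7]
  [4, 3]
A^⊗3 =
  [14, 13]
  [10, 9]

Each entry (A^⊗3)_ij equals the minimum over all length-3 walks i = v_0 → v_1 → … → v_3 = j of Σ_t A[v_t][v_{t+1}]. For example, for (i, j) = (0, 1) we minimise over 4 possible intermediate vertex sequences; the minimum is 13, attained along the walk 0 → 1 → 1 → 1.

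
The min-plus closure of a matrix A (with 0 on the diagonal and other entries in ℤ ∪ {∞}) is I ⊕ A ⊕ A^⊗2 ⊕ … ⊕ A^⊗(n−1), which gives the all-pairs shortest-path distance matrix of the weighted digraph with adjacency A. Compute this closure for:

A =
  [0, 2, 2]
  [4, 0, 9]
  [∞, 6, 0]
Closure =
  [0, 2, 2]
  [4, 0, 6]
  [10, 6, 0]

This is the Floyd-Warshall all-pairs shortest-path computation. For each intermediate vertex k = 0, 1, …, 2, update dist[i][j] ← min(dist[i][j], dist[i][k] + dist[k][j]). The final matrix gives, for each (i, j), the minimum total weight of any directed path from i to j (possibly empty when i = j).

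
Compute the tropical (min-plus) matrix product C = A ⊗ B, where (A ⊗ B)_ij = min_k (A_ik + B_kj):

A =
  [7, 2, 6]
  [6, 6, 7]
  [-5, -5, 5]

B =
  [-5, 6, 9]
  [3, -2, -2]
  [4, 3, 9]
A ⊗ B =
  [2, 0, 0]
  [1, 4, 4]
  [-10, -7, -7]

Apply the min-plus product entry-by-entry:
  C[0][0] = min over k of (A[0][0] + B[0][0] = 7 + -5 = 2, A[0][1] + B[1][0] = 2 + 3 = 5, A[0][2] + B[2][0] = 6 + 4 = 10) = 2 (attained at k = 0)
  C[0][1] = min over k of (A[0][0] + B[0][1] = 7 + 6 = 13, A[0][1] + B[1][1] = 2 + -2 = 0, A[0][2] + B[2][1] = 6 + 3 = 9) = 0 (attained at k = 1)
  C[0][2] = min over k of (A[0][0] + B[0][2] = 7 + 9 = 16, A[0][1] + B[1][2] = 2 + -2 = 0, A[0][2] + B[2][2] = 6 + 9 = 15) = 0 (attained at k = 1)
  C[1][0] = min over k of (A[1][0] + B[0][0] = 6 + -5 = 1, A[1][1] + B[1][0] = 6 + 3 = 9, A[1][2] + B[2][0] = 7 + 4 = 11) = 1 (attained at k = 0)
  C[1][1] = min over k of (A[1][0] + B[0][1] = 6 + 6 = 12, A[1][1] + B[1][1] = 6 + -2 = 4, A[1][2] + B[2][1] = 7 + 3 = 10) = 4 (attained at k = 1)
  C[1][2] = min over k of (A[1][0] + B[0][2] = 6 + 9 = 15, A[1][1] + B[1][2] = 6 + -2 = 4, A[1][2] + B[2][2] = 7 + 9 = 16) = 4 (attained at k = 1)
  C[2][0] = min over k of (A[2][0] + B[0][0] = -5 + -5 = -10, A[2][1] + B[1][0] = -5 + 3 = -2, A[2][2] + B[2][0] = 5 + 4 = 9) = -10 (attained at k = 0)
  C[2][1] = min over k of (A[2][0] + B[0][1] = -5 + 6 = 1, A[2][1] + B[1][1] = -5 + -2 = -7, A[2][2] + B[2][1] = 5 + 3 = 8) = -7 (attained at k = 1)
  C[2][2] = min over k of (A[2][0] + B[0][2] = -5 + 9 = 4, A[2][1] + B[1][2] = -5 + -2 = -7, A[2][2] + B[2][2] = 5 + 9 = 14) = -7 (attained at k = 1)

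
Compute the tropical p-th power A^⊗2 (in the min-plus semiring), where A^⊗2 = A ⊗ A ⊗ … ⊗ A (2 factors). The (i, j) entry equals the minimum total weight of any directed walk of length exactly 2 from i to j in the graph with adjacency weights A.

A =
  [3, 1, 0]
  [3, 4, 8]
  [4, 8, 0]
A^⊗2 =
  [4, 4, 0]
  [6, 4, 3]
  [4, 5, 0]

Each entry (A^⊗2)_ij equals the minimum over all length-2 walks i = v_0 → v_1 → … → v_2 = j of Σ_t A[v_t][v_{t+1}]. For example, for (i, j) = (0, 2) we minimise over 3 possible intermediate vertex sequences; the minimum is 0, attained along the walk 0 → 2 → 2.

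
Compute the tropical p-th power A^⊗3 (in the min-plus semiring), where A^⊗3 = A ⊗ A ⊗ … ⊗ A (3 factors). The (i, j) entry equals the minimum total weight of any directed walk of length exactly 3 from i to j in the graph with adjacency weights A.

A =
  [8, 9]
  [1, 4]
A^⊗3 =
  [14, 17]
  [9, 12]

Each entry (A^⊗3)_ij equals the minimum over all length-3 walks i = v_0 → v_1 → … → v_3 = j of Σ_t A[v_t][v_{t+1}]. For example, for (i, j) = (0, 1) we minimise over 4 possible intermediate vertex sequences; the minimum is 17, attained along the walk 0 → 1 → 1 → 1.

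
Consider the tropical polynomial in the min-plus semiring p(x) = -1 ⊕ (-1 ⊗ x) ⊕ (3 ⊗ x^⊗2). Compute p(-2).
p(-2) = -3

A tropical monomial a ⊗ x^⊗i evaluates to a + i · x. Evaluating each term at x = -2:
  Term 0 contributes -1 + 0 · -2 = -1
  Term 1 contributes -1 + 1 · -2 = -3
  Term 2 contributes 3 + 2 · -2 = -1
p(-2) = ⊕ of these = min[-1, -3, -1] = -3.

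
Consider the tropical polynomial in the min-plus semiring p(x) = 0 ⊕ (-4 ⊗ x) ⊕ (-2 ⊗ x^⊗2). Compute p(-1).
p(-1) = -5

A tropical monomial a ⊗ x^⊗i evaluates to a + i · x. Evaluating each term at x = -1:
  Term 0 contributes 0 + 0 · -1 = 0
  Term 1 contributes -4 + 1 · -1 = -5
  Term 2 contributes -2 + 2 · -1 = -4
p(-1) = ⊕ of these = min[0, -5, -4] = -5.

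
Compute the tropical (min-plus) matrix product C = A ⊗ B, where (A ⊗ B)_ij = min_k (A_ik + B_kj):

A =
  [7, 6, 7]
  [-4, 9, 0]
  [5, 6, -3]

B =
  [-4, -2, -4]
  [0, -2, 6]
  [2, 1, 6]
A ⊗ B =
  [3, 4, 3]
  [-8, -6, -8]
  [-1, -2, 1]

Apply the min-plus product entry-by-entry:
  C[0][0] = min over k of (A[0][0] + B[0][0] = 7 + -4 = 3, A[0][1] + B[1][0] = 6 + 0 = 6, A[0][2] + B[2][0] = 7 + 2 = 9) = 3 (attained at k = 0)
  C[0][1] = min over k of (A[0][0] + B[0][1] = 7 + -2 = 5, A[0][1] + B[1][1] = 6 + -2 = 4, A[0][2] + B[2][1] = 7 + 1 = 8) = 4 (attained at k = 1)
  C[0][2] = min over k of (A[0][0] + B[0][2] = 7 + -4 = 3, A[0][1] + B[1][2] = 6 + 6 = 12, A[0][2] + B[2][2] = 7 + 6 = 13) = 3 (attained at k = 0)
  C[1][0] = min over k of (A[1][0] + B[0][0] = -4 + -4 = -8, A[1][1] + B[1][0] = 9 + 0 = 9, A[1][2] + B[2][0] = 0 + 2 = 2) = -8 (attained at k = 0)
  C[1][1] = min over k of (A[1][0] + B[0][1] = -4 + -2 = -6, A[1][1] + B[1][1] = 9 + -2 = 7, A[1][2] + B[2][1] = 0 + 1 = 1) = -6 (attained at k = 0)
  C[1][2] = min over k of (A[1][0] + B[0][2] = -4 + -4 = -8, A[1][1] + B[1][2] = 9 + 6 = 15, A[1][2] + B[2][2] = 0 + 6 = 6) = -8 (attained at k = 0)
  C[2][0] = min over k of (A[2][0] + B[0][0] = 5 + -4 = 1, A[2][1] + B[1][0] = 6 + 0 = 6, A[2][2] + B[2][0] = -3 + 2 = -1) = -1 (attained at k = 2)
  C[2][1] = min over k of (A[2][0] + B[0][1] = 5 + -2 = 3, A[2][1] + B[1][1] = 6 + -2 = 4, A[2][2] + B[2][1] = -3 + 1 = -2) = -2 (attained at k = 2)
  C[2][2] = min over k of (A[2][0] + B[0][2] = 5 + -4 = 1, A[2][1] + B[1][2] = 6 + 6 = 12, A[2][2] + B[2][2] = -3 + 6 = 3) = 1 (attained at k = 0)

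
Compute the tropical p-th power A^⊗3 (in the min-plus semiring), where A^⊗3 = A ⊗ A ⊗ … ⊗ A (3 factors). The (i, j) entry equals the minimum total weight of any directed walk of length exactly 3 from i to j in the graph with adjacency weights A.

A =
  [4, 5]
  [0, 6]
A^⊗3 =
  [9, 10]
  [5, 9]

Each entry (A^⊗3)_ij equals the minimum over all length-3 walks i = v_0 → v_1 → … → v_3 = j of Σ_t A[v_t][v_{t+1}]. For example, for (i, j) = (0, 1) we minimise over 4 possible intermediate vertex sequences; the minimum is 10, attained along the walk 0 → 1 → 0 → 1.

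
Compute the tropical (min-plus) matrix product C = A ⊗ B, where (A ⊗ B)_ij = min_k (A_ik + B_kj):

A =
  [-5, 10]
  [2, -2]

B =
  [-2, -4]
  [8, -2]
A ⊗ B =
  [-7, -9]
  [0, -4]

Apply the min-plus product entry-by-entry:
  C[0][0] = min over k of (A[0][0] + B[0][0] = -5 + -2 = -7, A[0][1] + B[1][0] = 10 + 8 = 18) = -7 (attained at k = 0)
  C[0][1] = min over k of (A[0][0] + B[0][1] = -5 + -4 = -9, A[0][1] + B[1][1] = 10 + -2 = 8) = -9 (attained at k = 0)
  C[1][0] = min over k of (A[1][0] + B[0][0] = 2 + -2 = 0, A[1][1] + B[1][0] = -2 + 8 = 6) = 0 (attained at k = 0)
  C[1][1] = min over k of (A[1][0] + B[0][1] = 2 + -4 = -2, A[1][1] + B[1][1] = -2 + -2 = -4) = -4 (attained at k = 1)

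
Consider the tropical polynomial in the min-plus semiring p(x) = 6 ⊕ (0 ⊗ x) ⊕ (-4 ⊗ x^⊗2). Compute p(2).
p(2) = 0

A tropical monomial a ⊗ x^⊗i evaluates to a + i · x. Evaluating each term at x = 2:
  Term 0 contributes 6 + 0 · 2 = 6
  Term 1 contributes 0 + 1 · 2 = 2
  Term 2 contributes -4 + 2 · 2 = 0
p(2) = ⊕ of these = min[6, 2, 0] = 0.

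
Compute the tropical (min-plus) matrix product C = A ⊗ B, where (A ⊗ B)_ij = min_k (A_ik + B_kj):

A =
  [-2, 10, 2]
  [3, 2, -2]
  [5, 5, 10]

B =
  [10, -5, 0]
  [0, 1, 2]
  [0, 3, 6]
A ⊗ B =
  [2, -7, -2]
  [-2, -2, 3]
  [5, 0, 5]

Apply the min-plus product entry-by-entry:
  C[0][0] = min over k of (A[0][0] + B[0][0] = -2 + 10 = 8, A[0][1] + B[1][0] = 10 + 0 = 10, A[0][2] + B[2][0] = 2 + 0 = 2) = 2 (attained at k = 2)
  C[0][1] = min over k of (A[0][0] + B[0][1] = -2 + -5 = -7, A[0][1] + B[1][1] = 10 + 1 = 11, A[0][2] + B[2][1] = 2 + 3 = 5) = -7 (attained at k = 0)
  C[0][2] = min over k of (A[0][0] + B[0][2] = -2 + 0 = -2, A[0][1] + B[1][2] = 10 + 2 = 12, A[0][2] + B[2][2] = 2 + 6 = 8) = -2 (attained at k = 0)
  C[1][0] = min over k of (A[1][0] + B[0][0] = 3 + 10 = 13, A[1][1] + B[1][0] = 2 + 0 = 2, A[1][2] + B[2][0] = -2 + 0 = -2) = -2 (attained at k = 2)
  C[1][1] = min over k of (A[1][0] + B[0][1] = 3 + -5 = -2, A[1][1] + B[1][1] = 2 + 1 = 3, A[1][2] + B[2][1] = -2 + 3 = 1) = -2 (attained at k = 0)
  C[1][2] = min over k of (A[1][0] + B[0][2] = 3 + 0 = 3, A[1][1] + B[1][2] = 2 + 2 = 4, A[1][2] + B[2][2] = -2 + 6 = 4) = 3 (attained at k = 0)
  C[2][0] = min over k of (A[2][0] + B[0][0] = 5 + 10 = 15, A[2][1] + B[1][0] = 5 + 0 = 5, A[2][2] + B[2][0] = 10 + 0 = 10) = 5 (attained at k = 1)
  C[2][1] = min over k of (A[2][0] + B[0][1] = 5 + -5 = 0, A[2][1] + B[1][1] = 5 + 1 = 6, A[2][2] + B[2][1] = 10 + 3 = 13) = 0 (attained at k = 0)
  C[2][2] = min over k of (A[2][0] + B[0][2] = 5 + 0 = 5, A[2][1] + B[1][2] = 5 + 2 = 7, A[2][2] + B[2][2] = 10 + 6 = 16) = 5 (attained at k = 0)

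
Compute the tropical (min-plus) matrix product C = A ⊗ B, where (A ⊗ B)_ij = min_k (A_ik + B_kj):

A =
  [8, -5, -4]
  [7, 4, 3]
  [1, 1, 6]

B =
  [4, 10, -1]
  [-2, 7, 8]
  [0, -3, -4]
A ⊗ B =
  [-7, -7, -8]
  [2, 0, -1]
  [-1, 3, 0]

Apply the min-plus product entry-by-entry:
  C[0][0] = min over k of (A[0][0] + B[0][0] = 8 + 4 = 12, A[0][1] + B[1][0] = -5 + -2 = -7, A[0][2] + B[2][0] = -4 + 0 = -4) = -7 (attained at k = 1)
  C[0][1] = min over k of (A[0][0] + B[0][1] = 8 + 10 = 18, A[0][1] + B[1][1] = -5 + 7 = 2, A[0][2] + B[2][1] = -4 + -3 = -7) = -7 (attained at k = 2)
  C[0][2] = min over k of (A[0][0] + B[0][2] = 8 + -1 = 7, A[0][1] + B[1][2] = -5 + 8 = 3, A[0][2] + B[2][2] = -4 + -4 = -8) = -8 (attained at k = 2)
  C[1][0] = min over k of (A[1][0] + B[0][0] = 7 + 4 = 11, A[1][1] + B[1][0] = 4 + -2 = 2, A[1][2] + B[2][0] = 3 + 0 = 3) = 2 (attained at k = 1)
  C[1][1] = min over k of (A[1][0] + B[0][1] = 7 + 10 = 17, A[1][1] + B[1][1] = 4 + 7 = 11, A[1][2] + B[2][1] = 3 + -3 = 0) = 0 (attained at k = 2)
  C[1][2] = min over k of (A[1][0] + B[0][2] = 7 + -1 = 6, A[1][1] + B[1][2] = 4 + 8 = 12, A[1][2] + B[2][2] = 3 + -4 = -1) = -1 (attained at k = 2)
  C[2][0] = min over k of (A[2][0] + B[0][0] = 1 + 4 = 5, A[2][1] + B[1][0] = 1 + -2 = -1, A[2][2] + B[2][0] = 6 + 0 = 6) = -1 (attained at k = 1)
  C[2][1] = min over k of (A[2][0] + B[0][1] = 1 + 10 = 11, A[2][1] + B[1][1] = 1 + 7 = 8, A[2][2] + B[2][1] = 6 + -3 = 3) = 3 (attained at k = 2)
  C[2][2] = min over k of (A[2][0] + B[0][2] = 1 + -1 = 0, A[2][1] + B[1][2] = 1 + 8 = 9, A[2][2] + B[2][2] = 6 + -4 = 2) = 0 (attained at k = 0)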